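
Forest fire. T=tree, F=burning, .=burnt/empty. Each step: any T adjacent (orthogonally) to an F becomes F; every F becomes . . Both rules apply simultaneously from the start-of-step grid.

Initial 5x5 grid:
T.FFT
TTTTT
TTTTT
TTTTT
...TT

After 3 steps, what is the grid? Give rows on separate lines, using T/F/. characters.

Step 1: 3 trees catch fire, 2 burn out
  T...F
  TTFFT
  TTTTT
  TTTTT
  ...TT
Step 2: 4 trees catch fire, 3 burn out
  T....
  TF..F
  TTFFT
  TTTTT
  ...TT
Step 3: 5 trees catch fire, 4 burn out
  T....
  F....
  TF..F
  TTFFT
  ...TT

T....
F....
TF..F
TTFFT
...TT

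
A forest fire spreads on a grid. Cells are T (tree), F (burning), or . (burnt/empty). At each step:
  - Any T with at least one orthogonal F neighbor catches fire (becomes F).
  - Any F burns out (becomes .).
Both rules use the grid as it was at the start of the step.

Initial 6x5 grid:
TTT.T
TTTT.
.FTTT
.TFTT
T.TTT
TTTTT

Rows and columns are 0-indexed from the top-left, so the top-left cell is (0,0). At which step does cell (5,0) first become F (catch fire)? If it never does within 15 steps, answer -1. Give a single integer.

Step 1: cell (5,0)='T' (+5 fires, +2 burnt)
Step 2: cell (5,0)='T' (+7 fires, +5 burnt)
Step 3: cell (5,0)='T' (+7 fires, +7 burnt)
Step 4: cell (5,0)='F' (+2 fires, +7 burnt)
  -> target ignites at step 4
Step 5: cell (5,0)='.' (+1 fires, +2 burnt)
Step 6: cell (5,0)='.' (+0 fires, +1 burnt)
  fire out at step 6

4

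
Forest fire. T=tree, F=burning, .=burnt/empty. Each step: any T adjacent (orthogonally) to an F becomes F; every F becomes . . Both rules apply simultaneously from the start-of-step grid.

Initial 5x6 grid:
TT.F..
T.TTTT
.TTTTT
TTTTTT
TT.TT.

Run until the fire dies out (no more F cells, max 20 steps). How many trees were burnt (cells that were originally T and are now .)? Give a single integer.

Step 1: +1 fires, +1 burnt (F count now 1)
Step 2: +3 fires, +1 burnt (F count now 3)
Step 3: +4 fires, +3 burnt (F count now 4)
Step 4: +5 fires, +4 burnt (F count now 5)
Step 5: +3 fires, +5 burnt (F count now 3)
Step 6: +2 fires, +3 burnt (F count now 2)
Step 7: +1 fires, +2 burnt (F count now 1)
Step 8: +0 fires, +1 burnt (F count now 0)
Fire out after step 8
Initially T: 22, now '.': 27
Total burnt (originally-T cells now '.'): 19

Answer: 19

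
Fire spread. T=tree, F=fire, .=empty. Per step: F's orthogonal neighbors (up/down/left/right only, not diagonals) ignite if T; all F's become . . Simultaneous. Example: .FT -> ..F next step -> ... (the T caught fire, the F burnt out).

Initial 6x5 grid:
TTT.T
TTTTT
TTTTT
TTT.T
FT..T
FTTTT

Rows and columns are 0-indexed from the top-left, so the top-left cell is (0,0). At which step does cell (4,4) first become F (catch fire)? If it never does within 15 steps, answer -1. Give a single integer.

Step 1: cell (4,4)='T' (+3 fires, +2 burnt)
Step 2: cell (4,4)='T' (+3 fires, +3 burnt)
Step 3: cell (4,4)='T' (+4 fires, +3 burnt)
Step 4: cell (4,4)='T' (+4 fires, +4 burnt)
Step 5: cell (4,4)='F' (+4 fires, +4 burnt)
  -> target ignites at step 5
Step 6: cell (4,4)='.' (+4 fires, +4 burnt)
Step 7: cell (4,4)='.' (+1 fires, +4 burnt)
Step 8: cell (4,4)='.' (+1 fires, +1 burnt)
Step 9: cell (4,4)='.' (+0 fires, +1 burnt)
  fire out at step 9

5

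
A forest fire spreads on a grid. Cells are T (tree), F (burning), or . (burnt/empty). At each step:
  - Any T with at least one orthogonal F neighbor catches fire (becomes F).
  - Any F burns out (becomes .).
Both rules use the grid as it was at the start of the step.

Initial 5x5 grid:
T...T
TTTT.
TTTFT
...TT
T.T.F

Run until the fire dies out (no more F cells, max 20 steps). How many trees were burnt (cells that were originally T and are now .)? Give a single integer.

Answer: 11

Derivation:
Step 1: +5 fires, +2 burnt (F count now 5)
Step 2: +2 fires, +5 burnt (F count now 2)
Step 3: +2 fires, +2 burnt (F count now 2)
Step 4: +1 fires, +2 burnt (F count now 1)
Step 5: +1 fires, +1 burnt (F count now 1)
Step 6: +0 fires, +1 burnt (F count now 0)
Fire out after step 6
Initially T: 14, now '.': 22
Total burnt (originally-T cells now '.'): 11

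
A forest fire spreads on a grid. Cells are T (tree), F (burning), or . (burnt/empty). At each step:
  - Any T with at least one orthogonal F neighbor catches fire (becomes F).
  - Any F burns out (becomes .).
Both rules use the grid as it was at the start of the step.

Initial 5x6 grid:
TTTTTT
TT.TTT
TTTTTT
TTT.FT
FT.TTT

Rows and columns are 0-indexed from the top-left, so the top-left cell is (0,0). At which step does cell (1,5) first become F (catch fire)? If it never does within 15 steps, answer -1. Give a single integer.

Step 1: cell (1,5)='T' (+5 fires, +2 burnt)
Step 2: cell (1,5)='T' (+7 fires, +5 burnt)
Step 3: cell (1,5)='F' (+7 fires, +7 burnt)
  -> target ignites at step 3
Step 4: cell (1,5)='.' (+4 fires, +7 burnt)
Step 5: cell (1,5)='.' (+2 fires, +4 burnt)
Step 6: cell (1,5)='.' (+0 fires, +2 burnt)
  fire out at step 6

3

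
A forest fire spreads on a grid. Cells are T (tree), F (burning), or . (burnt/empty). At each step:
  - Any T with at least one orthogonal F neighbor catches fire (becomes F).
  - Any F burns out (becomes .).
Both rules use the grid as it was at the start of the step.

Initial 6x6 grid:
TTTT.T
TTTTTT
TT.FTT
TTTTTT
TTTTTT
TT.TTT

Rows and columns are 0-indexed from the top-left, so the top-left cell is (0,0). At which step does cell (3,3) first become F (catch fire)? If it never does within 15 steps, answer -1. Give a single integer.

Step 1: cell (3,3)='F' (+3 fires, +1 burnt)
  -> target ignites at step 1
Step 2: cell (3,3)='.' (+7 fires, +3 burnt)
Step 3: cell (3,3)='.' (+8 fires, +7 burnt)
Step 4: cell (3,3)='.' (+8 fires, +8 burnt)
Step 5: cell (3,3)='.' (+5 fires, +8 burnt)
Step 6: cell (3,3)='.' (+1 fires, +5 burnt)
Step 7: cell (3,3)='.' (+0 fires, +1 burnt)
  fire out at step 7

1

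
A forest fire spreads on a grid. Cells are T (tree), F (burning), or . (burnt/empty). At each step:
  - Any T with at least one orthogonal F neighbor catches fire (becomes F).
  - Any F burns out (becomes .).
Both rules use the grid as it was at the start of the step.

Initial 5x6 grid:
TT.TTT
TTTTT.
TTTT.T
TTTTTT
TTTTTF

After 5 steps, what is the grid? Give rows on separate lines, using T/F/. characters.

Step 1: 2 trees catch fire, 1 burn out
  TT.TTT
  TTTTT.
  TTTT.T
  TTTTTF
  TTTTF.
Step 2: 3 trees catch fire, 2 burn out
  TT.TTT
  TTTTT.
  TTTT.F
  TTTTF.
  TTTF..
Step 3: 2 trees catch fire, 3 burn out
  TT.TTT
  TTTTT.
  TTTT..
  TTTF..
  TTF...
Step 4: 3 trees catch fire, 2 burn out
  TT.TTT
  TTTTT.
  TTTF..
  TTF...
  TF....
Step 5: 4 trees catch fire, 3 burn out
  TT.TTT
  TTTFT.
  TTF...
  TF....
  F.....

TT.TTT
TTTFT.
TTF...
TF....
F.....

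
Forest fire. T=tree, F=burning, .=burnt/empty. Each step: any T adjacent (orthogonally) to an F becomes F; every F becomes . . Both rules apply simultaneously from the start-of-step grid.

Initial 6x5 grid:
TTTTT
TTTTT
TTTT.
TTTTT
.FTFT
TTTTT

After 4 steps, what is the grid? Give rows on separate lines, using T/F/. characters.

Step 1: 6 trees catch fire, 2 burn out
  TTTTT
  TTTTT
  TTTT.
  TFTFT
  ..F.F
  TFTFT
Step 2: 8 trees catch fire, 6 burn out
  TTTTT
  TTTTT
  TFTF.
  F.F.F
  .....
  F.F.F
Step 3: 4 trees catch fire, 8 burn out
  TTTTT
  TFTFT
  F.F..
  .....
  .....
  .....
Step 4: 5 trees catch fire, 4 burn out
  TFTFT
  F.F.F
  .....
  .....
  .....
  .....

TFTFT
F.F.F
.....
.....
.....
.....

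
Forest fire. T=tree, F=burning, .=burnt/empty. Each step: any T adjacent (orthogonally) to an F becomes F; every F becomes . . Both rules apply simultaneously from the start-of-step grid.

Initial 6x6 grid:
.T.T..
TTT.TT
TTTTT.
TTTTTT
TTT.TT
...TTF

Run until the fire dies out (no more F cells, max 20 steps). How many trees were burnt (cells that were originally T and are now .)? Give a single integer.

Step 1: +2 fires, +1 burnt (F count now 2)
Step 2: +3 fires, +2 burnt (F count now 3)
Step 3: +1 fires, +3 burnt (F count now 1)
Step 4: +2 fires, +1 burnt (F count now 2)
Step 5: +3 fires, +2 burnt (F count now 3)
Step 6: +4 fires, +3 burnt (F count now 4)
Step 7: +4 fires, +4 burnt (F count now 4)
Step 8: +3 fires, +4 burnt (F count now 3)
Step 9: +2 fires, +3 burnt (F count now 2)
Step 10: +0 fires, +2 burnt (F count now 0)
Fire out after step 10
Initially T: 25, now '.': 35
Total burnt (originally-T cells now '.'): 24

Answer: 24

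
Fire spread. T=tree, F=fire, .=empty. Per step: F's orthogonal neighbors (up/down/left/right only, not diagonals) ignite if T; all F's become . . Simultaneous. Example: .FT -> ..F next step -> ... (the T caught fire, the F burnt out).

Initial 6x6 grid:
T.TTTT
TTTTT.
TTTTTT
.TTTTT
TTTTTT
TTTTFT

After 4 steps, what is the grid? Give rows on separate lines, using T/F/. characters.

Step 1: 3 trees catch fire, 1 burn out
  T.TTTT
  TTTTT.
  TTTTTT
  .TTTTT
  TTTTFT
  TTTF.F
Step 2: 4 trees catch fire, 3 burn out
  T.TTTT
  TTTTT.
  TTTTTT
  .TTTFT
  TTTF.F
  TTF...
Step 3: 5 trees catch fire, 4 burn out
  T.TTTT
  TTTTT.
  TTTTFT
  .TTF.F
  TTF...
  TF....
Step 4: 6 trees catch fire, 5 burn out
  T.TTTT
  TTTTF.
  TTTF.F
  .TF...
  TF....
  F.....

T.TTTT
TTTTF.
TTTF.F
.TF...
TF....
F.....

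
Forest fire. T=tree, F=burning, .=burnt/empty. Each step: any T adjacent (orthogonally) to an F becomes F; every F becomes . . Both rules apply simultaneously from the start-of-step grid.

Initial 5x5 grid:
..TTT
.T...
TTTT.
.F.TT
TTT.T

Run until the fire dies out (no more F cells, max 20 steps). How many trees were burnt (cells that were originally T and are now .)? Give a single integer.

Step 1: +2 fires, +1 burnt (F count now 2)
Step 2: +5 fires, +2 burnt (F count now 5)
Step 3: +1 fires, +5 burnt (F count now 1)
Step 4: +1 fires, +1 burnt (F count now 1)
Step 5: +1 fires, +1 burnt (F count now 1)
Step 6: +1 fires, +1 burnt (F count now 1)
Step 7: +0 fires, +1 burnt (F count now 0)
Fire out after step 7
Initially T: 14, now '.': 22
Total burnt (originally-T cells now '.'): 11

Answer: 11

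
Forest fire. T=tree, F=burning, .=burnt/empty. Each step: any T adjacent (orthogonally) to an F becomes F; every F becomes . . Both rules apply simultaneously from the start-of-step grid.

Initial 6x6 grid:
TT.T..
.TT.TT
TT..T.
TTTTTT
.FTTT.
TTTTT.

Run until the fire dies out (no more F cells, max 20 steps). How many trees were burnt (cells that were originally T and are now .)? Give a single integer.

Step 1: +3 fires, +1 burnt (F count now 3)
Step 2: +6 fires, +3 burnt (F count now 6)
Step 3: +5 fires, +6 burnt (F count now 5)
Step 4: +4 fires, +5 burnt (F count now 4)
Step 5: +3 fires, +4 burnt (F count now 3)
Step 6: +1 fires, +3 burnt (F count now 1)
Step 7: +1 fires, +1 burnt (F count now 1)
Step 8: +0 fires, +1 burnt (F count now 0)
Fire out after step 8
Initially T: 24, now '.': 35
Total burnt (originally-T cells now '.'): 23

Answer: 23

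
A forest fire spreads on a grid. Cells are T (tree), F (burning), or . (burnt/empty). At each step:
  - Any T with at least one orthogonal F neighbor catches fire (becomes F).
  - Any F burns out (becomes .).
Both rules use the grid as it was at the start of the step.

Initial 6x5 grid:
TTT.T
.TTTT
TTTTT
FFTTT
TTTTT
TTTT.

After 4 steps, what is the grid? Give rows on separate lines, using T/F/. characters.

Step 1: 5 trees catch fire, 2 burn out
  TTT.T
  .TTTT
  FFTTT
  ..FTT
  FFTTT
  TTTT.
Step 2: 6 trees catch fire, 5 burn out
  TTT.T
  .FTTT
  ..FTT
  ...FT
  ..FTT
  FFTT.
Step 3: 6 trees catch fire, 6 burn out
  TFT.T
  ..FTT
  ...FT
  ....F
  ...FT
  ..FT.
Step 4: 6 trees catch fire, 6 burn out
  F.F.T
  ...FT
  ....F
  .....
  ....F
  ...F.

F.F.T
...FT
....F
.....
....F
...F.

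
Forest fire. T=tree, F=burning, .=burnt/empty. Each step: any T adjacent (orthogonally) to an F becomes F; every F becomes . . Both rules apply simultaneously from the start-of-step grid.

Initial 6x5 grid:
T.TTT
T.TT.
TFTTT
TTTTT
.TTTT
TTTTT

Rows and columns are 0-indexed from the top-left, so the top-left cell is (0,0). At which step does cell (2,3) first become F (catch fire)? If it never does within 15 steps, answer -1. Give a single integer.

Step 1: cell (2,3)='T' (+3 fires, +1 burnt)
Step 2: cell (2,3)='F' (+6 fires, +3 burnt)
  -> target ignites at step 2
Step 3: cell (2,3)='.' (+7 fires, +6 burnt)
Step 4: cell (2,3)='.' (+5 fires, +7 burnt)
Step 5: cell (2,3)='.' (+3 fires, +5 burnt)
Step 6: cell (2,3)='.' (+1 fires, +3 burnt)
Step 7: cell (2,3)='.' (+0 fires, +1 burnt)
  fire out at step 7

2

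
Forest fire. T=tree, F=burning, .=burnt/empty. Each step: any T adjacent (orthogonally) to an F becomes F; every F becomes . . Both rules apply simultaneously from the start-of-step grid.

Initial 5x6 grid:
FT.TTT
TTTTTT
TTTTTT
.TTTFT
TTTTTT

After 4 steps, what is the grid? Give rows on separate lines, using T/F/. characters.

Step 1: 6 trees catch fire, 2 burn out
  .F.TTT
  FTTTTT
  TTTTFT
  .TTF.F
  TTTTFT
Step 2: 8 trees catch fire, 6 burn out
  ...TTT
  .FTTFT
  FTTF.F
  .TF...
  TTTF.F
Step 3: 8 trees catch fire, 8 burn out
  ...TFT
  ..FF.F
  .FF...
  .F....
  TTF...
Step 4: 3 trees catch fire, 8 burn out
  ...F.F
  ......
  ......
  ......
  TF....

...F.F
......
......
......
TF....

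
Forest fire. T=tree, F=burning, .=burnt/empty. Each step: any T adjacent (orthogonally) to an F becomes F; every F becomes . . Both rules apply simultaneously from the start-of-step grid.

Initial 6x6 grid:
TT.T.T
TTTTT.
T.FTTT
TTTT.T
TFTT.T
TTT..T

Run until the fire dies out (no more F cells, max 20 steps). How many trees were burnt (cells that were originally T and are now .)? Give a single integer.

Answer: 25

Derivation:
Step 1: +7 fires, +2 burnt (F count now 7)
Step 2: +8 fires, +7 burnt (F count now 8)
Step 3: +6 fires, +8 burnt (F count now 6)
Step 4: +2 fires, +6 burnt (F count now 2)
Step 5: +1 fires, +2 burnt (F count now 1)
Step 6: +1 fires, +1 burnt (F count now 1)
Step 7: +0 fires, +1 burnt (F count now 0)
Fire out after step 7
Initially T: 26, now '.': 35
Total burnt (originally-T cells now '.'): 25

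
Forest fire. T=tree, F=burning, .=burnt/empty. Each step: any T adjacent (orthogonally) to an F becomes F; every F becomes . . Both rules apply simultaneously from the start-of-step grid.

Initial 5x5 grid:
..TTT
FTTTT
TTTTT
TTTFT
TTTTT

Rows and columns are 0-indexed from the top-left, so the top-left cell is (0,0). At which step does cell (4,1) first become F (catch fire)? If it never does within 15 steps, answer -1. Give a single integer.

Step 1: cell (4,1)='T' (+6 fires, +2 burnt)
Step 2: cell (4,1)='T' (+9 fires, +6 burnt)
Step 3: cell (4,1)='F' (+5 fires, +9 burnt)
  -> target ignites at step 3
Step 4: cell (4,1)='.' (+1 fires, +5 burnt)
Step 5: cell (4,1)='.' (+0 fires, +1 burnt)
  fire out at step 5

3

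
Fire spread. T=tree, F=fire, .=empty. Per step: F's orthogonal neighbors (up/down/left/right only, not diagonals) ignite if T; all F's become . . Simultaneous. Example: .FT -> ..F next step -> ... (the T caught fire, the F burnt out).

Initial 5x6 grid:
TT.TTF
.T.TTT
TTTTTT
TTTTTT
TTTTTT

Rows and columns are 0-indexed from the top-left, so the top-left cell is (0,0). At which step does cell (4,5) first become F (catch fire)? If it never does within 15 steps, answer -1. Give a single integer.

Step 1: cell (4,5)='T' (+2 fires, +1 burnt)
Step 2: cell (4,5)='T' (+3 fires, +2 burnt)
Step 3: cell (4,5)='T' (+3 fires, +3 burnt)
Step 4: cell (4,5)='F' (+3 fires, +3 burnt)
  -> target ignites at step 4
Step 5: cell (4,5)='.' (+3 fires, +3 burnt)
Step 6: cell (4,5)='.' (+3 fires, +3 burnt)
Step 7: cell (4,5)='.' (+4 fires, +3 burnt)
Step 8: cell (4,5)='.' (+3 fires, +4 burnt)
Step 9: cell (4,5)='.' (+2 fires, +3 burnt)
Step 10: cell (4,5)='.' (+0 fires, +2 burnt)
  fire out at step 10

4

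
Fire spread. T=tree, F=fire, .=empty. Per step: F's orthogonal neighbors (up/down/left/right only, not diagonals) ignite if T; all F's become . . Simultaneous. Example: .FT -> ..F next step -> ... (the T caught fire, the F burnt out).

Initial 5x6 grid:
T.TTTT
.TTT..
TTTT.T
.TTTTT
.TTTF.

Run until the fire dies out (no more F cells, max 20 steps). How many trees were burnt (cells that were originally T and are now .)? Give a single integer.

Answer: 20

Derivation:
Step 1: +2 fires, +1 burnt (F count now 2)
Step 2: +3 fires, +2 burnt (F count now 3)
Step 3: +4 fires, +3 burnt (F count now 4)
Step 4: +3 fires, +4 burnt (F count now 3)
Step 5: +3 fires, +3 burnt (F count now 3)
Step 6: +4 fires, +3 burnt (F count now 4)
Step 7: +1 fires, +4 burnt (F count now 1)
Step 8: +0 fires, +1 burnt (F count now 0)
Fire out after step 8
Initially T: 21, now '.': 29
Total burnt (originally-T cells now '.'): 20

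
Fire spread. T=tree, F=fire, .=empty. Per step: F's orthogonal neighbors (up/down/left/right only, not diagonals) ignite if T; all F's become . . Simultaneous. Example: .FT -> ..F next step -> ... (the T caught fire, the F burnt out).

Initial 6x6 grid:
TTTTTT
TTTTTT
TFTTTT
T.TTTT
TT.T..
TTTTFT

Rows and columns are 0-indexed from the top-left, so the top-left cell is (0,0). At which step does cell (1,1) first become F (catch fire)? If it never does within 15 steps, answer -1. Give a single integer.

Step 1: cell (1,1)='F' (+5 fires, +2 burnt)
  -> target ignites at step 1
Step 2: cell (1,1)='.' (+8 fires, +5 burnt)
Step 3: cell (1,1)='.' (+7 fires, +8 burnt)
Step 4: cell (1,1)='.' (+6 fires, +7 burnt)
Step 5: cell (1,1)='.' (+3 fires, +6 burnt)
Step 6: cell (1,1)='.' (+1 fires, +3 burnt)
Step 7: cell (1,1)='.' (+0 fires, +1 burnt)
  fire out at step 7

1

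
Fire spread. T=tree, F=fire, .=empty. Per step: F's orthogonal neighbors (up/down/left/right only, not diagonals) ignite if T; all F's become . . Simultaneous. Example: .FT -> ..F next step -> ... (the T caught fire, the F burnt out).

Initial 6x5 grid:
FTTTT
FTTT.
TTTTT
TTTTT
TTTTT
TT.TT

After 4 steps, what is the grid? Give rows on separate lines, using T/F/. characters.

Step 1: 3 trees catch fire, 2 burn out
  .FTTT
  .FTT.
  FTTTT
  TTTTT
  TTTTT
  TT.TT
Step 2: 4 trees catch fire, 3 burn out
  ..FTT
  ..FT.
  .FTTT
  FTTTT
  TTTTT
  TT.TT
Step 3: 5 trees catch fire, 4 burn out
  ...FT
  ...F.
  ..FTT
  .FTTT
  FTTTT
  TT.TT
Step 4: 5 trees catch fire, 5 burn out
  ....F
  .....
  ...FT
  ..FTT
  .FTTT
  FT.TT

....F
.....
...FT
..FTT
.FTTT
FT.TT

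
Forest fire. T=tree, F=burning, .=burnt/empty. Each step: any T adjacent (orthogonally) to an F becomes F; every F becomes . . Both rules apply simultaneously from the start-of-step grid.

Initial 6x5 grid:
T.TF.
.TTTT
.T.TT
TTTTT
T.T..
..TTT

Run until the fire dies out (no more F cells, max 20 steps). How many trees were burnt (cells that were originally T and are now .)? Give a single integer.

Step 1: +2 fires, +1 burnt (F count now 2)
Step 2: +3 fires, +2 burnt (F count now 3)
Step 3: +3 fires, +3 burnt (F count now 3)
Step 4: +3 fires, +3 burnt (F count now 3)
Step 5: +2 fires, +3 burnt (F count now 2)
Step 6: +2 fires, +2 burnt (F count now 2)
Step 7: +2 fires, +2 burnt (F count now 2)
Step 8: +1 fires, +2 burnt (F count now 1)
Step 9: +0 fires, +1 burnt (F count now 0)
Fire out after step 9
Initially T: 19, now '.': 29
Total burnt (originally-T cells now '.'): 18

Answer: 18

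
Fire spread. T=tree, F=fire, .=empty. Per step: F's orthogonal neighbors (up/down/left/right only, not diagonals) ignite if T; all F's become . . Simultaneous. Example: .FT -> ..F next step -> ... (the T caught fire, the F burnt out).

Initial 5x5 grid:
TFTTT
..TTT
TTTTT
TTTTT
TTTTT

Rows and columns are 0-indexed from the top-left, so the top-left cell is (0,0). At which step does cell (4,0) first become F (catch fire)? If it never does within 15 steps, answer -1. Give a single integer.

Step 1: cell (4,0)='T' (+2 fires, +1 burnt)
Step 2: cell (4,0)='T' (+2 fires, +2 burnt)
Step 3: cell (4,0)='T' (+3 fires, +2 burnt)
Step 4: cell (4,0)='T' (+4 fires, +3 burnt)
Step 5: cell (4,0)='T' (+5 fires, +4 burnt)
Step 6: cell (4,0)='T' (+4 fires, +5 burnt)
Step 7: cell (4,0)='F' (+2 fires, +4 burnt)
  -> target ignites at step 7
Step 8: cell (4,0)='.' (+0 fires, +2 burnt)
  fire out at step 8

7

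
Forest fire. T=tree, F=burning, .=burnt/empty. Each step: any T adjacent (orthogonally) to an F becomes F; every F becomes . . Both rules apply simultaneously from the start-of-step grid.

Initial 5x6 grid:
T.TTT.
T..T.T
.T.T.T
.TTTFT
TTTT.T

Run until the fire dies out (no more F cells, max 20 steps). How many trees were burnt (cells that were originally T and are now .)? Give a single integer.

Answer: 17

Derivation:
Step 1: +2 fires, +1 burnt (F count now 2)
Step 2: +5 fires, +2 burnt (F count now 5)
Step 3: +4 fires, +5 burnt (F count now 4)
Step 4: +3 fires, +4 burnt (F count now 3)
Step 5: +3 fires, +3 burnt (F count now 3)
Step 6: +0 fires, +3 burnt (F count now 0)
Fire out after step 6
Initially T: 19, now '.': 28
Total burnt (originally-T cells now '.'): 17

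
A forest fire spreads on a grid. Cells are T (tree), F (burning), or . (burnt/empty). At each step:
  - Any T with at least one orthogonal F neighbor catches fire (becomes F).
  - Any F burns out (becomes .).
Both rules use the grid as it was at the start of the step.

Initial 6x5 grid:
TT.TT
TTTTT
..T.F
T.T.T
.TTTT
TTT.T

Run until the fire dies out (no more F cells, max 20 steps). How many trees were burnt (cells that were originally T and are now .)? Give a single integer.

Answer: 20

Derivation:
Step 1: +2 fires, +1 burnt (F count now 2)
Step 2: +3 fires, +2 burnt (F count now 3)
Step 3: +4 fires, +3 burnt (F count now 4)
Step 4: +3 fires, +4 burnt (F count now 3)
Step 5: +5 fires, +3 burnt (F count now 5)
Step 6: +2 fires, +5 burnt (F count now 2)
Step 7: +1 fires, +2 burnt (F count now 1)
Step 8: +0 fires, +1 burnt (F count now 0)
Fire out after step 8
Initially T: 21, now '.': 29
Total burnt (originally-T cells now '.'): 20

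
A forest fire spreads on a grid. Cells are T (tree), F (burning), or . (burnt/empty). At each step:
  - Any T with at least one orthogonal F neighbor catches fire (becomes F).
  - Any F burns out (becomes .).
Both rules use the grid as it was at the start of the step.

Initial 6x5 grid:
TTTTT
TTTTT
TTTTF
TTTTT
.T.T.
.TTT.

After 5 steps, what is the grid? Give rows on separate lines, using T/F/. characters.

Step 1: 3 trees catch fire, 1 burn out
  TTTTT
  TTTTF
  TTTF.
  TTTTF
  .T.T.
  .TTT.
Step 2: 4 trees catch fire, 3 burn out
  TTTTF
  TTTF.
  TTF..
  TTTF.
  .T.T.
  .TTT.
Step 3: 5 trees catch fire, 4 burn out
  TTTF.
  TTF..
  TF...
  TTF..
  .T.F.
  .TTT.
Step 4: 5 trees catch fire, 5 burn out
  TTF..
  TF...
  F....
  TF...
  .T...
  .TTF.
Step 5: 5 trees catch fire, 5 burn out
  TF...
  F....
  .....
  F....
  .F...
  .TF..

TF...
F....
.....
F....
.F...
.TF..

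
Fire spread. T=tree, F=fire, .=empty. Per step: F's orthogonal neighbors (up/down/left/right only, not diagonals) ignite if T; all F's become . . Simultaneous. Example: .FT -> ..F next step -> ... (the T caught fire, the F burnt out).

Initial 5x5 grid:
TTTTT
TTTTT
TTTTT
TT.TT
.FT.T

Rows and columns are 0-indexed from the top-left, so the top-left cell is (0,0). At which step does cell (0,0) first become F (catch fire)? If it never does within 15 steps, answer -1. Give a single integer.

Step 1: cell (0,0)='T' (+2 fires, +1 burnt)
Step 2: cell (0,0)='T' (+2 fires, +2 burnt)
Step 3: cell (0,0)='T' (+3 fires, +2 burnt)
Step 4: cell (0,0)='T' (+4 fires, +3 burnt)
Step 5: cell (0,0)='F' (+5 fires, +4 burnt)
  -> target ignites at step 5
Step 6: cell (0,0)='.' (+3 fires, +5 burnt)
Step 7: cell (0,0)='.' (+2 fires, +3 burnt)
Step 8: cell (0,0)='.' (+0 fires, +2 burnt)
  fire out at step 8

5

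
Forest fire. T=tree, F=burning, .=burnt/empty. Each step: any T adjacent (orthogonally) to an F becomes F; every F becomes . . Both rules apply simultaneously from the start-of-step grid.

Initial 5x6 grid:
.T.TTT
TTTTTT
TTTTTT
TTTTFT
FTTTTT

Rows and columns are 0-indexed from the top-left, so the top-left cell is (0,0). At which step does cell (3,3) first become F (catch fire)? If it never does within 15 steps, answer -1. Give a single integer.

Step 1: cell (3,3)='F' (+6 fires, +2 burnt)
  -> target ignites at step 1
Step 2: cell (3,3)='.' (+9 fires, +6 burnt)
Step 3: cell (3,3)='.' (+6 fires, +9 burnt)
Step 4: cell (3,3)='.' (+4 fires, +6 burnt)
Step 5: cell (3,3)='.' (+1 fires, +4 burnt)
Step 6: cell (3,3)='.' (+0 fires, +1 burnt)
  fire out at step 6

1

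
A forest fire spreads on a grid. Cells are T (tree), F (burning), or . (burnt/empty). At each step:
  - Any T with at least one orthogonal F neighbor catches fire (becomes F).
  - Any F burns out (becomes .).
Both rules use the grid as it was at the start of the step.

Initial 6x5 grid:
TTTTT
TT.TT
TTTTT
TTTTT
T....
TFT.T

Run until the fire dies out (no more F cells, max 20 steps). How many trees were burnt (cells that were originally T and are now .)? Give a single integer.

Answer: 22

Derivation:
Step 1: +2 fires, +1 burnt (F count now 2)
Step 2: +1 fires, +2 burnt (F count now 1)
Step 3: +1 fires, +1 burnt (F count now 1)
Step 4: +2 fires, +1 burnt (F count now 2)
Step 5: +3 fires, +2 burnt (F count now 3)
Step 6: +4 fires, +3 burnt (F count now 4)
Step 7: +3 fires, +4 burnt (F count now 3)
Step 8: +3 fires, +3 burnt (F count now 3)
Step 9: +2 fires, +3 burnt (F count now 2)
Step 10: +1 fires, +2 burnt (F count now 1)
Step 11: +0 fires, +1 burnt (F count now 0)
Fire out after step 11
Initially T: 23, now '.': 29
Total burnt (originally-T cells now '.'): 22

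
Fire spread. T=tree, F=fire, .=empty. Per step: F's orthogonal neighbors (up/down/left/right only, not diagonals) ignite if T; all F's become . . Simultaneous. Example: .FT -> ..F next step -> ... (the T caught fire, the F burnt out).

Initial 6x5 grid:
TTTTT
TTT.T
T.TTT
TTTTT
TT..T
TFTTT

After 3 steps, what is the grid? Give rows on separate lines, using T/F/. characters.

Step 1: 3 trees catch fire, 1 burn out
  TTTTT
  TTT.T
  T.TTT
  TTTTT
  TF..T
  F.FTT
Step 2: 3 trees catch fire, 3 burn out
  TTTTT
  TTT.T
  T.TTT
  TFTTT
  F...T
  ...FT
Step 3: 3 trees catch fire, 3 burn out
  TTTTT
  TTT.T
  T.TTT
  F.FTT
  ....T
  ....F

TTTTT
TTT.T
T.TTT
F.FTT
....T
....F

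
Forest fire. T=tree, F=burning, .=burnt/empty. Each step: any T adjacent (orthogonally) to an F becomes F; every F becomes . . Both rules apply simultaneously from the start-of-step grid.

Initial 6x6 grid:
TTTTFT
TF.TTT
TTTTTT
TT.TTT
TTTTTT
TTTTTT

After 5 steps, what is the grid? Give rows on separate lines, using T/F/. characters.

Step 1: 6 trees catch fire, 2 burn out
  TFTF.F
  F..TFT
  TFTTTT
  TT.TTT
  TTTTTT
  TTTTTT
Step 2: 8 trees catch fire, 6 burn out
  F.F...
  ...F.F
  F.FTFT
  TF.TTT
  TTTTTT
  TTTTTT
Step 3: 5 trees catch fire, 8 burn out
  ......
  ......
  ...F.F
  F..TFT
  TFTTTT
  TTTTTT
Step 4: 6 trees catch fire, 5 burn out
  ......
  ......
  ......
  ...F.F
  F.FTFT
  TFTTTT
Step 5: 5 trees catch fire, 6 burn out
  ......
  ......
  ......
  ......
  ...F.F
  F.FTFT

......
......
......
......
...F.F
F.FTFT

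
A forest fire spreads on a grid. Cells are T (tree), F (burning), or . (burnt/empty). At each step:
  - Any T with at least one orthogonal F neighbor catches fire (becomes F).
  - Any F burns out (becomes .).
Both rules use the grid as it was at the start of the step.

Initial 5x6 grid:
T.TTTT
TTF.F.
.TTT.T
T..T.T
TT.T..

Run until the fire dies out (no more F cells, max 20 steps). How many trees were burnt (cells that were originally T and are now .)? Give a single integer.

Step 1: +4 fires, +2 burnt (F count now 4)
Step 2: +5 fires, +4 burnt (F count now 5)
Step 3: +2 fires, +5 burnt (F count now 2)
Step 4: +1 fires, +2 burnt (F count now 1)
Step 5: +0 fires, +1 burnt (F count now 0)
Fire out after step 5
Initially T: 17, now '.': 25
Total burnt (originally-T cells now '.'): 12

Answer: 12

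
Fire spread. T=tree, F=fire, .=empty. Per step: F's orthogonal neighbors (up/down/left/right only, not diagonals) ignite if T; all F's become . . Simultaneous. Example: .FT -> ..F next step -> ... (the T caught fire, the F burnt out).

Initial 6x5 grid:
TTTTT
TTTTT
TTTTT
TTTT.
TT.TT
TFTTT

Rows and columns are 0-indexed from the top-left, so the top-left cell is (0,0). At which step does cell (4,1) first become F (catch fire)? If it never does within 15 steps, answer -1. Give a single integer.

Step 1: cell (4,1)='F' (+3 fires, +1 burnt)
  -> target ignites at step 1
Step 2: cell (4,1)='.' (+3 fires, +3 burnt)
Step 3: cell (4,1)='.' (+5 fires, +3 burnt)
Step 4: cell (4,1)='.' (+5 fires, +5 burnt)
Step 5: cell (4,1)='.' (+4 fires, +5 burnt)
Step 6: cell (4,1)='.' (+4 fires, +4 burnt)
Step 7: cell (4,1)='.' (+2 fires, +4 burnt)
Step 8: cell (4,1)='.' (+1 fires, +2 burnt)
Step 9: cell (4,1)='.' (+0 fires, +1 burnt)
  fire out at step 9

1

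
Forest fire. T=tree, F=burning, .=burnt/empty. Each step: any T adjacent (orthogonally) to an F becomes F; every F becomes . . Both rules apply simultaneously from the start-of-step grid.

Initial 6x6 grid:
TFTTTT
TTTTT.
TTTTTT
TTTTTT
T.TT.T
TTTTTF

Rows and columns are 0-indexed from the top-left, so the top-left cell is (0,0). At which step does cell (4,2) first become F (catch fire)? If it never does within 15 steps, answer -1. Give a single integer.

Step 1: cell (4,2)='T' (+5 fires, +2 burnt)
Step 2: cell (4,2)='T' (+6 fires, +5 burnt)
Step 3: cell (4,2)='T' (+9 fires, +6 burnt)
Step 4: cell (4,2)='F' (+9 fires, +9 burnt)
  -> target ignites at step 4
Step 5: cell (4,2)='.' (+2 fires, +9 burnt)
Step 6: cell (4,2)='.' (+0 fires, +2 burnt)
  fire out at step 6

4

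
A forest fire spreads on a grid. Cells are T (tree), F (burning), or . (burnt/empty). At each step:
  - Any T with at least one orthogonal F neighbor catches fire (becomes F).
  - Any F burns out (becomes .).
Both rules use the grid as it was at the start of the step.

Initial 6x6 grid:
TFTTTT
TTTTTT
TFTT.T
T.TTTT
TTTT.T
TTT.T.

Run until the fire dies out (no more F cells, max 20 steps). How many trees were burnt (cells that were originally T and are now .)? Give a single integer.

Step 1: +5 fires, +2 burnt (F count now 5)
Step 2: +6 fires, +5 burnt (F count now 6)
Step 3: +5 fires, +6 burnt (F count now 5)
Step 4: +7 fires, +5 burnt (F count now 7)
Step 5: +3 fires, +7 burnt (F count now 3)
Step 6: +2 fires, +3 burnt (F count now 2)
Step 7: +0 fires, +2 burnt (F count now 0)
Fire out after step 7
Initially T: 29, now '.': 35
Total burnt (originally-T cells now '.'): 28

Answer: 28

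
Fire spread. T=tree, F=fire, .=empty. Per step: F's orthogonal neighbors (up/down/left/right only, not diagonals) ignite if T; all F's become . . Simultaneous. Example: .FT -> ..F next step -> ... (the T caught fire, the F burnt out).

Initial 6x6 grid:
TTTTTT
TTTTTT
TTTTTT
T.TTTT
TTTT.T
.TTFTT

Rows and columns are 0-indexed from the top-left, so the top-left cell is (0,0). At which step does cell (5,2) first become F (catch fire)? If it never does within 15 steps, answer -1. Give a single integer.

Step 1: cell (5,2)='F' (+3 fires, +1 burnt)
  -> target ignites at step 1
Step 2: cell (5,2)='.' (+4 fires, +3 burnt)
Step 3: cell (5,2)='.' (+5 fires, +4 burnt)
Step 4: cell (5,2)='.' (+5 fires, +5 burnt)
Step 5: cell (5,2)='.' (+6 fires, +5 burnt)
Step 6: cell (5,2)='.' (+5 fires, +6 burnt)
Step 7: cell (5,2)='.' (+3 fires, +5 burnt)
Step 8: cell (5,2)='.' (+1 fires, +3 burnt)
Step 9: cell (5,2)='.' (+0 fires, +1 burnt)
  fire out at step 9

1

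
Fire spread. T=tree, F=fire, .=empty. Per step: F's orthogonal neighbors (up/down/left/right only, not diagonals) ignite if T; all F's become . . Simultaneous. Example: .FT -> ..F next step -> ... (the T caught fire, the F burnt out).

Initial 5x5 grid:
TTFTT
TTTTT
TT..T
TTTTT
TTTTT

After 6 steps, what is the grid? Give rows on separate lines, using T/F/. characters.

Step 1: 3 trees catch fire, 1 burn out
  TF.FT
  TTFTT
  TT..T
  TTTTT
  TTTTT
Step 2: 4 trees catch fire, 3 burn out
  F...F
  TF.FT
  TT..T
  TTTTT
  TTTTT
Step 3: 3 trees catch fire, 4 burn out
  .....
  F...F
  TF..T
  TTTTT
  TTTTT
Step 4: 3 trees catch fire, 3 burn out
  .....
  .....
  F...F
  TFTTT
  TTTTT
Step 5: 4 trees catch fire, 3 burn out
  .....
  .....
  .....
  F.FTF
  TFTTT
Step 6: 4 trees catch fire, 4 burn out
  .....
  .....
  .....
  ...F.
  F.FTF

.....
.....
.....
...F.
F.FTF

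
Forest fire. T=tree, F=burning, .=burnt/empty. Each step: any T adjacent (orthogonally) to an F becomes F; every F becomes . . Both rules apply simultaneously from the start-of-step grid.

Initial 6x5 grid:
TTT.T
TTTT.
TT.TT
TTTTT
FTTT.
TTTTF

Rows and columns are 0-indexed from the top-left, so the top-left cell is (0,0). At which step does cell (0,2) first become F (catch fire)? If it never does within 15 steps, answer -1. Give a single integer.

Step 1: cell (0,2)='T' (+4 fires, +2 burnt)
Step 2: cell (0,2)='T' (+6 fires, +4 burnt)
Step 3: cell (0,2)='T' (+4 fires, +6 burnt)
Step 4: cell (0,2)='T' (+4 fires, +4 burnt)
Step 5: cell (0,2)='T' (+4 fires, +4 burnt)
Step 6: cell (0,2)='F' (+1 fires, +4 burnt)
  -> target ignites at step 6
Step 7: cell (0,2)='.' (+0 fires, +1 burnt)
  fire out at step 7

6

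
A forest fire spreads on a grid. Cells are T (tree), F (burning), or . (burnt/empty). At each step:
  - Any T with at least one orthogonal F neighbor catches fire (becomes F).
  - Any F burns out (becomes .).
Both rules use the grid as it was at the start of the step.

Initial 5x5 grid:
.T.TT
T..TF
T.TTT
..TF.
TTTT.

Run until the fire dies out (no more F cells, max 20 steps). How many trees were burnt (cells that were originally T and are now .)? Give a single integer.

Answer: 11

Derivation:
Step 1: +6 fires, +2 burnt (F count now 6)
Step 2: +3 fires, +6 burnt (F count now 3)
Step 3: +1 fires, +3 burnt (F count now 1)
Step 4: +1 fires, +1 burnt (F count now 1)
Step 5: +0 fires, +1 burnt (F count now 0)
Fire out after step 5
Initially T: 14, now '.': 22
Total burnt (originally-T cells now '.'): 11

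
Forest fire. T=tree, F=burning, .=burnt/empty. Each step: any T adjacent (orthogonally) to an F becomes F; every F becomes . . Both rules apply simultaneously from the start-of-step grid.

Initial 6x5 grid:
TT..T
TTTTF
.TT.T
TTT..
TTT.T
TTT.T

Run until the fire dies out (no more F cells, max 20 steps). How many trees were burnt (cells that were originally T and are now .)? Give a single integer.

Answer: 19

Derivation:
Step 1: +3 fires, +1 burnt (F count now 3)
Step 2: +1 fires, +3 burnt (F count now 1)
Step 3: +2 fires, +1 burnt (F count now 2)
Step 4: +4 fires, +2 burnt (F count now 4)
Step 5: +3 fires, +4 burnt (F count now 3)
Step 6: +3 fires, +3 burnt (F count now 3)
Step 7: +2 fires, +3 burnt (F count now 2)
Step 8: +1 fires, +2 burnt (F count now 1)
Step 9: +0 fires, +1 burnt (F count now 0)
Fire out after step 9
Initially T: 21, now '.': 28
Total burnt (originally-T cells now '.'): 19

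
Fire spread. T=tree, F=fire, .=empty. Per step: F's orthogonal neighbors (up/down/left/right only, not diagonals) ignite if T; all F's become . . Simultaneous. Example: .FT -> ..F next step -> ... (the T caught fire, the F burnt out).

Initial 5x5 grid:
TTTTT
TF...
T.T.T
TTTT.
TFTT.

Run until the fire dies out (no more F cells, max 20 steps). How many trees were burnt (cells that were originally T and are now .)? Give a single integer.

Step 1: +5 fires, +2 burnt (F count now 5)
Step 2: +6 fires, +5 burnt (F count now 6)
Step 3: +3 fires, +6 burnt (F count now 3)
Step 4: +1 fires, +3 burnt (F count now 1)
Step 5: +0 fires, +1 burnt (F count now 0)
Fire out after step 5
Initially T: 16, now '.': 24
Total burnt (originally-T cells now '.'): 15

Answer: 15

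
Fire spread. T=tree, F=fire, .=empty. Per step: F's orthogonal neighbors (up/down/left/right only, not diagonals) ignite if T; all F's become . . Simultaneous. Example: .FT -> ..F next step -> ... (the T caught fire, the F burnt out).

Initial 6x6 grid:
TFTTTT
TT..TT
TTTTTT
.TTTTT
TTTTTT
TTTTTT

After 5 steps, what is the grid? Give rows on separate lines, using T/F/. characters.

Step 1: 3 trees catch fire, 1 burn out
  F.FTTT
  TF..TT
  TTTTTT
  .TTTTT
  TTTTTT
  TTTTTT
Step 2: 3 trees catch fire, 3 burn out
  ...FTT
  F...TT
  TFTTTT
  .TTTTT
  TTTTTT
  TTTTTT
Step 3: 4 trees catch fire, 3 burn out
  ....FT
  ....TT
  F.FTTT
  .FTTTT
  TTTTTT
  TTTTTT
Step 4: 5 trees catch fire, 4 burn out
  .....F
  ....FT
  ...FTT
  ..FTTT
  TFTTTT
  TTTTTT
Step 5: 6 trees catch fire, 5 burn out
  ......
  .....F
  ....FT
  ...FTT
  F.FTTT
  TFTTTT

......
.....F
....FT
...FTT
F.FTTT
TFTTTT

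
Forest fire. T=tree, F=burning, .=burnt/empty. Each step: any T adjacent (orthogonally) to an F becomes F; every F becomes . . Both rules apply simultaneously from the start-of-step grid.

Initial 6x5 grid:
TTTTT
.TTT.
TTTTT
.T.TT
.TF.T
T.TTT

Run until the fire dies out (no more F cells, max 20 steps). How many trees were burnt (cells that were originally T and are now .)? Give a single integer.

Answer: 21

Derivation:
Step 1: +2 fires, +1 burnt (F count now 2)
Step 2: +2 fires, +2 burnt (F count now 2)
Step 3: +2 fires, +2 burnt (F count now 2)
Step 4: +4 fires, +2 burnt (F count now 4)
Step 5: +4 fires, +4 burnt (F count now 4)
Step 6: +5 fires, +4 burnt (F count now 5)
Step 7: +1 fires, +5 burnt (F count now 1)
Step 8: +1 fires, +1 burnt (F count now 1)
Step 9: +0 fires, +1 burnt (F count now 0)
Fire out after step 9
Initially T: 22, now '.': 29
Total burnt (originally-T cells now '.'): 21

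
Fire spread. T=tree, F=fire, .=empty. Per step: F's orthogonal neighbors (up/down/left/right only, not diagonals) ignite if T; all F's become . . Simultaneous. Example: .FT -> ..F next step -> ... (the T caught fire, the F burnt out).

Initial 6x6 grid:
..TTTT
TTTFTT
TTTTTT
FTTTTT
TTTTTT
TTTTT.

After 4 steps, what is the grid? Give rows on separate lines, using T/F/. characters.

Step 1: 7 trees catch fire, 2 burn out
  ..TFTT
  TTF.FT
  FTTFTT
  .FTTTT
  FTTTTT
  TTTTT.
Step 2: 12 trees catch fire, 7 burn out
  ..F.FT
  FF...F
  .FF.FT
  ..FFTT
  .FTTTT
  FTTTT.
Step 3: 6 trees catch fire, 12 burn out
  .....F
  ......
  .....F
  ....FT
  ..FFTT
  .FTTT.
Step 4: 4 trees catch fire, 6 burn out
  ......
  ......
  ......
  .....F
  ....FT
  ..FFT.

......
......
......
.....F
....FT
..FFT.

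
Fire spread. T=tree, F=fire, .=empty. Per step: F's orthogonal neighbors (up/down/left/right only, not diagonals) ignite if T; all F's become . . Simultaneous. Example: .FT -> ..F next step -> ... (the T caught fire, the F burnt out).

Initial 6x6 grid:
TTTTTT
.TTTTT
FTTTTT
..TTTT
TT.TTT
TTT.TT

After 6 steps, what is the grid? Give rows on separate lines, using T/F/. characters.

Step 1: 1 trees catch fire, 1 burn out
  TTTTTT
  .TTTTT
  .FTTTT
  ..TTTT
  TT.TTT
  TTT.TT
Step 2: 2 trees catch fire, 1 burn out
  TTTTTT
  .FTTTT
  ..FTTT
  ..TTTT
  TT.TTT
  TTT.TT
Step 3: 4 trees catch fire, 2 burn out
  TFTTTT
  ..FTTT
  ...FTT
  ..FTTT
  TT.TTT
  TTT.TT
Step 4: 5 trees catch fire, 4 burn out
  F.FTTT
  ...FTT
  ....FT
  ...FTT
  TT.TTT
  TTT.TT
Step 5: 5 trees catch fire, 5 burn out
  ...FTT
  ....FT
  .....F
  ....FT
  TT.FTT
  TTT.TT
Step 6: 4 trees catch fire, 5 burn out
  ....FT
  .....F
  ......
  .....F
  TT..FT
  TTT.TT

....FT
.....F
......
.....F
TT..FT
TTT.TT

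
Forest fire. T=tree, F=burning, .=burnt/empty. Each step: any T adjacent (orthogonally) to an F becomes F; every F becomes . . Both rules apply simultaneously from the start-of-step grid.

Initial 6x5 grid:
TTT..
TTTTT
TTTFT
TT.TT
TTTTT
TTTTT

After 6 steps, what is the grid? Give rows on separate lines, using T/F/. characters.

Step 1: 4 trees catch fire, 1 burn out
  TTT..
  TTTFT
  TTF.F
  TT.FT
  TTTTT
  TTTTT
Step 2: 5 trees catch fire, 4 burn out
  TTT..
  TTF.F
  TF...
  TT..F
  TTTFT
  TTTTT
Step 3: 7 trees catch fire, 5 burn out
  TTF..
  TF...
  F....
  TF...
  TTF.F
  TTTFT
Step 4: 6 trees catch fire, 7 burn out
  TF...
  F....
  .....
  F....
  TF...
  TTF.F
Step 5: 3 trees catch fire, 6 burn out
  F....
  .....
  .....
  .....
  F....
  TF...
Step 6: 1 trees catch fire, 3 burn out
  .....
  .....
  .....
  .....
  .....
  F....

.....
.....
.....
.....
.....
F....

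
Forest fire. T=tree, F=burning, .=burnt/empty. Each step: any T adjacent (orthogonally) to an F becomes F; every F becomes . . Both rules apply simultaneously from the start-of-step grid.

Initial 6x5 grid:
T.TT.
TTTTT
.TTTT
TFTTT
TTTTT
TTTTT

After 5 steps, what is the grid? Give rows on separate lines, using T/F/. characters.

Step 1: 4 trees catch fire, 1 burn out
  T.TT.
  TTTTT
  .FTTT
  F.FTT
  TFTTT
  TTTTT
Step 2: 6 trees catch fire, 4 burn out
  T.TT.
  TFTTT
  ..FTT
  ...FT
  F.FTT
  TFTTT
Step 3: 7 trees catch fire, 6 burn out
  T.TT.
  F.FTT
  ...FT
  ....F
  ...FT
  F.FTT
Step 4: 6 trees catch fire, 7 burn out
  F.FT.
  ...FT
  ....F
  .....
  ....F
  ...FT
Step 5: 3 trees catch fire, 6 burn out
  ...F.
  ....F
  .....
  .....
  .....
  ....F

...F.
....F
.....
.....
.....
....F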